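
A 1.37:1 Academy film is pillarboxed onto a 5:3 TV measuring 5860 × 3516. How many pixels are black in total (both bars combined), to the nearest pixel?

1.37:1 Academy is narrower than 5:3, so it spans the full height.
Content width = 3516 × 1.370 ≈ 4816.9200 px.
Black = 5860 − 4816.9200 = 1043.0800 px.
Bar area = 1043.0800 × 3516 ≈ 3667469 px.

3667469 pixels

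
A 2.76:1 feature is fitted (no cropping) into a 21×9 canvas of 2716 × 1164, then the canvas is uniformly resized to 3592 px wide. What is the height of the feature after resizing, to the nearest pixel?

In the 2716×1164 frame the feature fills the width: height = 2716 / 2.760 ≈ 984.06 px.
Scaling 2716 → 3592 is ×1.3225, so the height becomes 984.06 × 1.3225 ≈ 1301.45 px.

1301 px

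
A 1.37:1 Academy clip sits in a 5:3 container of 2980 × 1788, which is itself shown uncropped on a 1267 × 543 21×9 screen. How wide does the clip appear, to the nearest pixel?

744 px

Inside the 2980×1788 canvas the clip is height-limited at 2449.56 × 1788.00.
Second fit — the 5:3 canvas into 1267×543 spans the height: 905.00 × 543.00 (×0.3037 from 2980×1788).
So the clip's width is 2449.56 × 0.3037 ≈ 743.91.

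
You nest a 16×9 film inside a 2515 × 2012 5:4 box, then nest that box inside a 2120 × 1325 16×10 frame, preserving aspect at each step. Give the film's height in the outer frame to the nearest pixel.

Inside the 2515×2012 canvas the film is width-limited at 2515.00 × 1414.69.
The 5:4 canvas is height-limited in 2120×1325, giving 1656.25 × 1325.00; scale factor 0.6585.
The film scales with it: height 1414.69 × 0.6585 ≈ 931.64.

932 px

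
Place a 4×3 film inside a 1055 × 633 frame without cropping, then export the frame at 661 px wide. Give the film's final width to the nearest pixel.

Fitted into 1055×633, the film spans the height; its width is 633 × 4/3 ≈ 844.00 px.
The frame scales by 661/1055 = 0.6265; 844.00 × 0.6265 ≈ 528.80 px.

529 px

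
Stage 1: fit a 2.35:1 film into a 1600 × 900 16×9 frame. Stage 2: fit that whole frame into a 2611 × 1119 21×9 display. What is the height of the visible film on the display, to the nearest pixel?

847 px

First fit — 2.35:1 into 1600×900 spans the width: 1600.00 × 680.85.
The 16×9 canvas is height-limited in 2611×1119, giving 1989.33 × 1119.00; scale factor 1.2433.
The film scales with it: height 680.85 × 1.2433 ≈ 846.52.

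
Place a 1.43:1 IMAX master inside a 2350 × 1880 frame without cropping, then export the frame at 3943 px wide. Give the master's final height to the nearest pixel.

At 2350×1880 the master is width-limited, so height = 2350 / 1.430 ≈ 1643.36 px.
Resizing to 3943 px wide multiplies everything by 1.6779: 1643.36 → 2757.34 px.

2757 px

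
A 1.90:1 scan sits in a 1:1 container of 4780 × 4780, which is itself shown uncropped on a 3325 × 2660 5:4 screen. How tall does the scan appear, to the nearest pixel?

Inside the 4780×4780 canvas the scan is width-limited at 4780.00 × 2515.79.
The 1:1 canvas is height-limited in 3325×2660, giving 2660.00 × 2660.00; scale factor 0.5565.
Applying the same ×0.5565: 2515.79 → 1400.00.

1400 px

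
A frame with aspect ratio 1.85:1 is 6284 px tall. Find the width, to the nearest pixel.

Width = 6284 × 1.850 = 11625.40.

11625 px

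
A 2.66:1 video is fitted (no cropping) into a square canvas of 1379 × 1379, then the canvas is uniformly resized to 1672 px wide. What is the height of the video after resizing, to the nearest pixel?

629 px

At 1379×1379 the video is width-limited, so height = 1379 / 2.660 ≈ 518.42 px.
The frame scales by 1672/1379 = 1.2125; 518.42 × 1.2125 ≈ 628.57 px.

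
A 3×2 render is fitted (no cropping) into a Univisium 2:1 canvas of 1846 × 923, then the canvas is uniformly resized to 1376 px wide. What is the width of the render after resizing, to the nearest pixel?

1032 px

Fitted into 1846×923, the render spans the height; its width is 923 × 3/2 ≈ 1384.50 px.
Scaling 1846 → 1376 is ×0.7454, so the width becomes 1384.50 × 0.7454 ≈ 1032.00 px.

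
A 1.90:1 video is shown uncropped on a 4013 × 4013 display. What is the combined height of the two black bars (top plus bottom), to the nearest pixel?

1901 px

Since 1.900 > 1.000, the video is width-limited.
Content height = 4013 / 1.900 ≈ 2112.11 px.
Leftover height: 4013 − 2112.11 = 1900.89 px.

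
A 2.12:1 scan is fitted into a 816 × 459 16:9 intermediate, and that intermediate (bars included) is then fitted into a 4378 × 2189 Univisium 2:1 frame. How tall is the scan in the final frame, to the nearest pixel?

1836 px

2.12:1 in 816×459: fills the width, so the scan is 816.00 × 384.91.
Second fit — the 16:9 canvas into 4378×2189 spans the height: 3891.56 × 2189.00 (×4.7691 from 816×459).
So the scan's height is 384.91 × 4.7691 ≈ 1835.64.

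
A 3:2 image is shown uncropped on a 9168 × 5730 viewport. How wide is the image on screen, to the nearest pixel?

Since 1.500 < 1.600, the image is height-limited.
That makes the image 8595.00 px wide (5730 × 3/2).

8595 px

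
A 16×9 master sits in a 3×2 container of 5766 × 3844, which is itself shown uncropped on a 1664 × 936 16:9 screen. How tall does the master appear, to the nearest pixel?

Inside the 5766×3844 canvas the master is width-limited at 5766.00 × 3243.38.
The 3×2 canvas is height-limited in 1664×936, giving 1404.00 × 936.00; scale factor 0.2435.
So the master's height is 3243.38 × 0.2435 ≈ 789.75.

790 px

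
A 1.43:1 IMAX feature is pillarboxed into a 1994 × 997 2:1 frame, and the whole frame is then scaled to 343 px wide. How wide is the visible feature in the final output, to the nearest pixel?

Fitted into 1994×997, the feature spans the height; its width is 997 × 1.430 ≈ 1425.71 px.
Resizing to 343 px wide multiplies everything by 0.1720: 1425.71 → 245.25 px.

245 px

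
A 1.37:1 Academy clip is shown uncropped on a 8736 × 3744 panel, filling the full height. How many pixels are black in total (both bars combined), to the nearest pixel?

That makes the image 5129.2800 px wide (3744 × 1.370).
8736 − 5129.2800 = 3606.7200 px of bars.
That's 3606.7200 × 3744 ≈ 13503560 black pixels.

13503560 pixels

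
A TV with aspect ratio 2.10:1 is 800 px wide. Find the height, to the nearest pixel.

800 / 2.100 = 380.95.

381 px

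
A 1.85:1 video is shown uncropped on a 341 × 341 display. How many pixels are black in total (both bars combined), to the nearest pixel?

53426 pixels

1.85:1 (1.850) > 1:1 (1.000), so the video fills the width.
The video is 341 / 1.850 ≈ 184.3243 px tall.
Leftover height: 341 − 184.3243 = 156.6757 px.
Bar area = 156.6757 × 341 ≈ 53426 px.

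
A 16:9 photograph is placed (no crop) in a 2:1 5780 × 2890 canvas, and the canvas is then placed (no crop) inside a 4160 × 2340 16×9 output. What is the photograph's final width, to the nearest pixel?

Inside the 5780×2890 canvas the photograph is height-limited at 5137.78 × 2890.00.
The 2:1 canvas is width-limited in 4160×2340, giving 4160.00 × 2080.00; scale factor 0.7197.
Applying the same ×0.7197: 5137.78 → 3697.78.

3698 px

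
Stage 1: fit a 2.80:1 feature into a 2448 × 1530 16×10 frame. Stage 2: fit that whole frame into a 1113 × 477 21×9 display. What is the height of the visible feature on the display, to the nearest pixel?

2.80:1 in 2448×1530: fills the width, so the feature is 2448.00 × 874.29.
Second fit — the 16×10 canvas into 1113×477 spans the height: 763.20 × 477.00 (×0.3118 from 2448×1530).
The feature scales with it: height 874.29 × 0.3118 ≈ 272.57.

273 px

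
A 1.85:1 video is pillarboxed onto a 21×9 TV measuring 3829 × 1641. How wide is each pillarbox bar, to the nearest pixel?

Since 1.850 < 2.333, the video is height-limited.
That makes the image 3035.85 px wide (1641 × 1.850).
3829 − 3035.85 = 793.15 px of bars (396.57 each).

397 px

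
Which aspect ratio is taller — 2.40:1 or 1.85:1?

1.85:1

2.4 and 1.85; 2.4 > 1.85. The smaller width-to-height ratio is the taller frame.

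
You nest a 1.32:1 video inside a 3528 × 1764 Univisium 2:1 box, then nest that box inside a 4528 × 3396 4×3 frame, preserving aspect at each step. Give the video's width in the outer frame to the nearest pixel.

First fit — 1.32:1 into 3528×1764 spans the height: 2328.48 × 1764.00.
Second fit — the Univisium 2:1 canvas into 4528×3396 spans the width: 4528.00 × 2264.00 (×1.2834 from 3528×1764).
So the video's width is 2328.48 × 1.2834 ≈ 2988.48.

2988 px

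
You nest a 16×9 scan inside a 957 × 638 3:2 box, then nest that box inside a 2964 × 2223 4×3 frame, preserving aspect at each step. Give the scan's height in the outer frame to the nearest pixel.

First fit — 16×9 into 957×638 spans the width: 957.00 × 538.31.
3:2 in 2964×2223: fills the width, so the intermediate becomes 2964.00 × 1976.00 — a scale of ×3.0972.
The scan scales with it: height 538.31 × 3.0972 ≈ 1667.25.

1667 px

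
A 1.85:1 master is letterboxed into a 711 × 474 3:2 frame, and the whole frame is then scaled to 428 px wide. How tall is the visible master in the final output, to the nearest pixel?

In the 711×474 frame the master fills the width: height = 711 / 1.850 ≈ 384.32 px.
Scaling 711 → 428 is ×0.6020, so the height becomes 384.32 × 0.6020 ≈ 231.35 px.

231 px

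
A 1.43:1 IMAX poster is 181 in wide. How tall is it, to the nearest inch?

127 in

181 / 1.430 = 126.57.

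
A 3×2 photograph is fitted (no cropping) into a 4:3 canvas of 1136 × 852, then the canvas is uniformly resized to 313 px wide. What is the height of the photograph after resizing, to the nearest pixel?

209 px

In the 1136×852 frame the photograph fills the width: height = 1136 × 2/3 ≈ 757.33 px.
Resizing to 313 px wide multiplies everything by 0.2755: 757.33 → 208.67 px.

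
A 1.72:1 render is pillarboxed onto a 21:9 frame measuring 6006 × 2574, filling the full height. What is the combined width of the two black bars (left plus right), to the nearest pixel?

1579 px

The render is 2574 × 1.720 ≈ 4427.28 px wide.
Black = 6006 − 4427.28 = 1578.72 px.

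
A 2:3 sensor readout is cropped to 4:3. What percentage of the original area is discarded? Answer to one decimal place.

4:3 is wider than 2:3, so the crop keeps the full width and trims the height.
Area ratio = (0.667)/(1.333) = 50.00%; the remaining 50.00% is cropped out.

50.0%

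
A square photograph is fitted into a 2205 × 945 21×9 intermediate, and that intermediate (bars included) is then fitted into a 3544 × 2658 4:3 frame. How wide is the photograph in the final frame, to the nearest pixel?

First fit — square into 2205×945 spans the height: 945.00 × 945.00.
The 21×9 canvas is width-limited in 3544×2658, giving 3544.00 × 1518.86; scale factor 1.6073.
Applying the same ×1.6073: 945.00 → 1518.86.

1519 px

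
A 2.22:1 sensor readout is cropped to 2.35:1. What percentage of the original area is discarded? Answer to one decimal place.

Going from 2.22:1 to 2.35:1 means cutting height while keeping width.
(2.220)/(2.350) ≈ 0.945 of the area survives, leaving 5.53% discarded.

5.5%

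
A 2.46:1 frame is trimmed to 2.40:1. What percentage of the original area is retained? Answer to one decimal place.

Going from 2.46:1 to 2.40:1 means cutting width while keeping height.
Area ratio = (2.400)/(2.460) = 97.56% retained.

97.6%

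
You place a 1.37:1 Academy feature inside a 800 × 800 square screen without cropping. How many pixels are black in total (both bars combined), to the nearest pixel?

Since 1.370 > 1.000, the feature is width-limited.
That makes the image 583.9416 px tall (800 / 1.370).
Black = 800 − 583.9416 = 216.0584 px.
That's 216.0584 × 800 ≈ 172847 black pixels.

172847 pixels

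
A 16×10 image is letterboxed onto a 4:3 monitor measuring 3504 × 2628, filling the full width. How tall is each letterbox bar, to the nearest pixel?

219 px

Content height = 3504 × 10/16 ≈ 2190.00 px.
Black = 2628 − 2190.00 = 438.00 px, or 219.00 per bar.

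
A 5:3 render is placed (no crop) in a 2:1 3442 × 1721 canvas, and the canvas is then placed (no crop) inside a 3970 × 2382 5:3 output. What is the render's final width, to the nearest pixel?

3308 px

5:3 in 3442×1721: fills the height, so the render is 2868.33 × 1721.00.
Second fit — the 2:1 canvas into 3970×2382 spans the width: 3970.00 × 1985.00 (×1.1534 from 3442×1721).
So the render's width is 2868.33 × 1.1534 ≈ 3308.33.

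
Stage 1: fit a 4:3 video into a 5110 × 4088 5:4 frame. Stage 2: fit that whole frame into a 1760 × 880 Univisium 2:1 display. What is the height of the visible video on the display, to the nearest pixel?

825 px

Inside the 5110×4088 canvas the video is width-limited at 5110.00 × 3832.50.
Second fit — the 5:4 canvas into 1760×880 spans the height: 1100.00 × 880.00 (×0.2153 from 5110×4088).
Applying the same ×0.2153: 3832.50 → 825.00.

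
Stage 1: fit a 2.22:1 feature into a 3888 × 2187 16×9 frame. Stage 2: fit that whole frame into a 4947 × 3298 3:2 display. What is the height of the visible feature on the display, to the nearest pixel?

First fit — 2.22:1 into 3888×2187 spans the width: 3888.00 × 1751.35.
Second fit — the 16×9 canvas into 4947×3298 spans the width: 4947.00 × 2782.69 (×1.2724 from 3888×2187).
So the feature's height is 1751.35 × 1.2724 ≈ 2228.38.

2228 px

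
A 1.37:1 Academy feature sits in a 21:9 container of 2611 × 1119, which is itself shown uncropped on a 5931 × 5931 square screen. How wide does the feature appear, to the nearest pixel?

3482 px

Inside the 2611×1119 canvas the feature is height-limited at 1533.03 × 1119.00.
The 21:9 canvas is width-limited in 5931×5931, giving 5931.00 × 2541.86; scale factor 2.2715.
The feature scales with it: width 1533.03 × 2.2715 ≈ 3482.34.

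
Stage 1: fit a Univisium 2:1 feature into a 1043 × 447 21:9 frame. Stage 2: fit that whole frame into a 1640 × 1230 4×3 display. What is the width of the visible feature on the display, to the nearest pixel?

1406 px

Univisium 2:1 in 1043×447: fills the height, so the feature is 894.00 × 447.00.
Second fit — the 21:9 canvas into 1640×1230 spans the width: 1640.00 × 702.86 (×1.5724 from 1043×447).
The feature scales with it: width 894.00 × 1.5724 ≈ 1405.71.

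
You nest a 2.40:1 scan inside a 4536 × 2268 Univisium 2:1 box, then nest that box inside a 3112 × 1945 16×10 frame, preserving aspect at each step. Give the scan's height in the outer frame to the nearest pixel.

1297 px

First fit — 2.40:1 into 4536×2268 spans the width: 4536.00 × 1890.00.
Univisium 2:1 in 3112×1945: fills the width, so the intermediate becomes 3112.00 × 1556.00 — a scale of ×0.6861.
The scan scales with it: height 1890.00 × 0.6861 ≈ 1296.67.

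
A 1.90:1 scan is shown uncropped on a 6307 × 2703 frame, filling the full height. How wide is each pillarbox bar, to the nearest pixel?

That makes the image 5135.70 px wide (2703 × 1.900).
Leftover width: 6307 − 5135.70 = 1171.30 px → 585.65 each side.

586 px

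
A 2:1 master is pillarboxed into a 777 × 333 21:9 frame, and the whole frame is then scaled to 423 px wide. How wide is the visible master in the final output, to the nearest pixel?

363 px

Fitted into 777×333, the master spans the height; its width is 333 × 2/1 ≈ 666.00 px.
Resizing to 423 px wide multiplies everything by 0.5444: 666.00 → 362.57 px.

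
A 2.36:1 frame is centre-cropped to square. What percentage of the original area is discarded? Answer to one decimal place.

57.6%

square is narrower than 2.36:1, so the crop keeps the full height and trims the width.
Fraction kept = (1.000)/(2.360) ≈ 42.37%, so 57.63% is lost.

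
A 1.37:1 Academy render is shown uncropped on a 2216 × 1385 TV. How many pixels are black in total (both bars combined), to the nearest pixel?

1.37:1 Academy is narrower than 16×10, so it spans the full height.
Content width = 1385 × 1.370 ≈ 1897.4500 px.
2216 − 1897.4500 = 318.5500 px of bars.
That's 318.5500 × 1385 ≈ 441192 black pixels.

441192 pixels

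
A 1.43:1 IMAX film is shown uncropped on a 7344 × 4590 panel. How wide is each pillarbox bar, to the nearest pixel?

Since 1.430 < 1.600, the film is height-limited.
That makes the image 6563.70 px wide (4590 × 1.430).
Leftover width: 7344 − 6563.70 = 780.30 px → 390.15 each side.

390 px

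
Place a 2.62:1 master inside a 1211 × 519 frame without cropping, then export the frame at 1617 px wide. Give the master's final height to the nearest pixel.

617 px

At 1211×519 the master is width-limited, so height = 1211 / 2.620 ≈ 462.21 px.
Resizing to 1617 px wide multiplies everything by 1.3353: 462.21 → 617.18 px.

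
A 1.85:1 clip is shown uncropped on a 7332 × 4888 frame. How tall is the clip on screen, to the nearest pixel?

3963 px

Since 1.850 > 1.500, the clip is width-limited.
That makes the image 3963.24 px tall (7332 / 1.850).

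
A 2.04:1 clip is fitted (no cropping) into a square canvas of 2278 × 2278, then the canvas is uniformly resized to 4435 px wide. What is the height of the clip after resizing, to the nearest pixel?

In the 2278×2278 frame the clip fills the width: height = 2278 / 2.040 ≈ 1116.67 px.
Scaling 2278 → 4435 is ×1.9469, so the height becomes 1116.67 × 1.9469 ≈ 2174.02 px.

2174 px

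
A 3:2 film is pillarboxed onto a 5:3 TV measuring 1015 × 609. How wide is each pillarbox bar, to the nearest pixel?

51 px

Since 1.500 < 1.667, the film is height-limited.
That makes the image 913.50 px wide (609 × 3/2).
1015 − 913.50 = 101.50 px of bars (50.75 each).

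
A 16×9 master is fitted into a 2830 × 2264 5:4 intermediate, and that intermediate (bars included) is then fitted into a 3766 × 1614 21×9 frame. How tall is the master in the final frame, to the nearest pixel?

Inside the 2830×2264 canvas the master is width-limited at 2830.00 × 1591.88.
Second fit — the 5:4 canvas into 3766×1614 spans the height: 2017.50 × 1614.00 (×0.7129 from 2830×2264).
Applying the same ×0.7129: 1591.88 → 1134.84.

1135 px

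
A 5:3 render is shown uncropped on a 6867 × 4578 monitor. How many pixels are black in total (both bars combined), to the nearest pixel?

Since 1.667 > 1.500, the render is width-limited.
That makes the image 4120.2000 px tall (6867 × 3/5).
Leftover height: 4578 − 4120.2000 = 457.8000 px.
Across the 6867-px span: 457.8000 × 6867 ≈ 3143713 px.

3143713 pixels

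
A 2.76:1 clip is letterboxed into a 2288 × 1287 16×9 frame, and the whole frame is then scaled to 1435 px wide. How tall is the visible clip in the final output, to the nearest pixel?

520 px

At 2288×1287 the clip is width-limited, so height = 2288 / 2.760 ≈ 828.99 px.
Scaling 2288 → 1435 is ×0.6272, so the height becomes 828.99 × 0.6272 ≈ 519.93 px.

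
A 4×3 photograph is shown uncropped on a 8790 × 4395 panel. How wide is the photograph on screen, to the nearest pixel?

5860 px

Since 1.333 < 2.000, the photograph is height-limited.
That makes the image 5860.00 px wide (4395 × 4/3).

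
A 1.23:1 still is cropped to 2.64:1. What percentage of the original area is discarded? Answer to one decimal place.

53.4%

Going from 1.23:1 to 2.64:1 means cutting height while keeping width.
Fraction kept = (1.230)/(2.640) ≈ 46.59%, so 53.41% is lost.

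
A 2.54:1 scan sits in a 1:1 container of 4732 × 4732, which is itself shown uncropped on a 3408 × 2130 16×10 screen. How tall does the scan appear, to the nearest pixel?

839 px

2.54:1 in 4732×4732: fills the width, so the scan is 4732.00 × 1862.99.
1:1 in 3408×2130: fills the height, so the intermediate becomes 2130.00 × 2130.00 — a scale of ×0.4501.
The scan scales with it: height 1862.99 × 0.4501 ≈ 838.58.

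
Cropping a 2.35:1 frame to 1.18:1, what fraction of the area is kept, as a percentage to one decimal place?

50.2%

1.18:1 is narrower than 2.35:1, so the crop keeps the full height and trims the width.
(1.180)/(2.350) ≈ 0.502 of the area survives.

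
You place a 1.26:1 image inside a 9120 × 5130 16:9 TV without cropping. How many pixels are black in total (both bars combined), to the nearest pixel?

13626306 pixels

1.26:1 is narrower than 16:9, so it spans the full height.
That makes the image 6463.8000 px wide (5130 × 1.260).
Leftover width: 9120 − 6463.8000 = 2656.2000 px.
That's 2656.2000 × 5130 ≈ 13626306 black pixels.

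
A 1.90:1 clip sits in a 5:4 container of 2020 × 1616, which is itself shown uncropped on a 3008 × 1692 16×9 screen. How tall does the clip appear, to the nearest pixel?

Inside the 2020×1616 canvas the clip is width-limited at 2020.00 × 1063.16.
The 5:4 canvas is height-limited in 3008×1692, giving 2115.00 × 1692.00; scale factor 1.0470.
Applying the same ×1.0470: 1063.16 → 1113.16.

1113 px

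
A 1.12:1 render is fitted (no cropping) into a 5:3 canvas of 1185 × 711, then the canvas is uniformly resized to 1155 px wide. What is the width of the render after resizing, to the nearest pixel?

Fitted into 1185×711, the render spans the height; its width is 711 × 1.120 ≈ 796.32 px.
Scaling 1185 → 1155 is ×0.9747, so the width becomes 796.32 × 0.9747 ≈ 776.16 px.

776 px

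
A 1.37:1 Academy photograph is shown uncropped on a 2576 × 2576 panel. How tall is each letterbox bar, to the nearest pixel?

348 px

1.37:1 Academy is wider than square, so it spans the full width.
Content height = 2576 / 1.370 ≈ 1880.29 px.
Black = 2576 − 1880.29 = 695.71 px, or 347.85 per bar.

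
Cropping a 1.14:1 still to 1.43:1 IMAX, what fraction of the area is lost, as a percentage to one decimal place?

20.3%

1.43:1 IMAX is wider than 1.14:1, so the crop keeps the full width and trims the height.
Fraction kept = (1.140)/(1.430) ≈ 79.72%, so 20.28% is lost.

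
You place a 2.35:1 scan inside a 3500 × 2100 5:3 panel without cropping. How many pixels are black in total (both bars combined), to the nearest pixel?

2137234 pixels

2.35:1 (2.350) > 5:3 (1.667), so the scan fills the width.
That makes the image 1489.3617 px tall (3500 / 2.350).
Leftover height: 2100 − 1489.3617 = 610.6383 px.
Bar area = 610.6383 × 3500 ≈ 2137234 px.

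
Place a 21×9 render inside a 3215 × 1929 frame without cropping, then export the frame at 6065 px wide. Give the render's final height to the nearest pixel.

2599 px

Fitted into 3215×1929, the render spans the width; its height is 3215 × 9/21 ≈ 1377.86 px.
Resizing to 6065 px wide multiplies everything by 1.8865: 1377.86 → 2599.29 px.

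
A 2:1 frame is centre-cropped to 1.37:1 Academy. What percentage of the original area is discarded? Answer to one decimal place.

31.5%

The height stays; only width is cut (since 1.37:1 Academy is narrower than 2:1).
(1.370)/(2.000) ≈ 0.685 of the area survives, leaving 31.50% discarded.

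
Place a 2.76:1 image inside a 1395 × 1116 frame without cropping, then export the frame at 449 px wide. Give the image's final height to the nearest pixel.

At 1395×1116 the image is width-limited, so height = 1395 / 2.760 ≈ 505.43 px.
The frame scales by 449/1395 = 0.3219; 505.43 × 0.3219 ≈ 162.68 px.

163 px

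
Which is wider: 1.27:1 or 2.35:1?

2.35:1

1.27 and 2.35; 2.35 > 1.27.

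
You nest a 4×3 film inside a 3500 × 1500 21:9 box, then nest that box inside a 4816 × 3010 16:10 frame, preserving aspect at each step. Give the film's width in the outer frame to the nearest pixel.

2752 px

Inside the 3500×1500 canvas the film is height-limited at 2000.00 × 1500.00.
21:9 in 4816×3010: fills the width, so the intermediate becomes 4816.00 × 2064.00 — a scale of ×1.3760.
Applying the same ×1.3760: 2000.00 → 2752.00.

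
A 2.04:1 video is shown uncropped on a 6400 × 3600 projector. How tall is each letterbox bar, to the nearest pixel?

231 px

Since 2.040 > 1.778, the video is width-limited.
The video is 6400 / 2.040 ≈ 3137.25 px tall.
Black = 3600 − 3137.25 = 462.75 px, or 231.37 per bar.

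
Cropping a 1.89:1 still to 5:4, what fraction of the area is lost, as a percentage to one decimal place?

33.9%

The height stays; only width is cut (since 5:4 is narrower than 1.89:1).
Area ratio = (1.250)/(1.890) = 66.14%; the remaining 33.86% is cropped out.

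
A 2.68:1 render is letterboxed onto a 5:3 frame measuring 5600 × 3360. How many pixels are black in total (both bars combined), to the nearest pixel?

7114507 pixels

2.68:1 is wider than 5:3, so it spans the full width.
That makes the image 2089.5522 px tall (5600 / 2.680).
Leftover height: 3360 − 2089.5522 = 1270.4478 px.
Across the 5600-px span: 1270.4478 × 5600 ≈ 7114507 px.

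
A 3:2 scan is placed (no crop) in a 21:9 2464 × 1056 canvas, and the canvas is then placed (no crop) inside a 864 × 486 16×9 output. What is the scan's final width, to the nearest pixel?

Inside the 2464×1056 canvas the scan is height-limited at 1584.00 × 1056.00.
21:9 in 864×486: fills the width, so the intermediate becomes 864.00 × 370.29 — a scale of ×0.3506.
Applying the same ×0.3506: 1584.00 → 555.43.

555 px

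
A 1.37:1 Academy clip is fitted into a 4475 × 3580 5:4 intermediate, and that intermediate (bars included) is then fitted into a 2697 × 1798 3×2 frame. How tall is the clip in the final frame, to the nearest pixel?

First fit — 1.37:1 Academy into 4475×3580 spans the width: 4475.00 × 3266.42.
5:4 in 2697×1798: fills the height, so the intermediate becomes 2247.50 × 1798.00 — a scale of ×0.5022.
So the clip's height is 3266.42 × 0.5022 ≈ 1640.51.

1641 px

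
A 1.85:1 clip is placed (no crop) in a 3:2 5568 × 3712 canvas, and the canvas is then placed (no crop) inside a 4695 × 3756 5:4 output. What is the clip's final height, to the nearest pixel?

First fit — 1.85:1 into 5568×3712 spans the width: 5568.00 × 3009.73.
Second fit — the 3:2 canvas into 4695×3756 spans the width: 4695.00 × 3130.00 (×0.8432 from 5568×3712).
Applying the same ×0.8432: 3009.73 → 2537.84.

2538 px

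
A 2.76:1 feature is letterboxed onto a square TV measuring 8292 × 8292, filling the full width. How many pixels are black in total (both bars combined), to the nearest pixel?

43845212 pixels

The feature is 8292 / 2.760 ≈ 3004.3478 px tall.
Leftover height: 8292 − 3004.3478 = 5287.6522 px.
Bar area = 5287.6522 × 8292 ≈ 43845212 px.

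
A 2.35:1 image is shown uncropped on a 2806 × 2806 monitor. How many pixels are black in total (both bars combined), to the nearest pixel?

4523153 pixels

2.35:1 (2.350) > square (1.000), so the image fills the width.
Content height = 2806 / 2.350 ≈ 1194.0426 px.
Leftover height: 2806 − 1194.0426 = 1611.9574 px.
Across the 2806-px span: 1611.9574 × 2806 ≈ 4523153 px.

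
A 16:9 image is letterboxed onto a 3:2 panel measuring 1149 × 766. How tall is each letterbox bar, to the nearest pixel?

Since 1.778 > 1.500, the image is width-limited.
That makes the image 646.31 px tall (1149 × 9/16).
766 − 646.31 = 119.69 px of bars (59.84 each).

60 px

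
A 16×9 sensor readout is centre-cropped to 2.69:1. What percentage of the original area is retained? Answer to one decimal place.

66.1%

Going from 16×9 to 2.69:1 means cutting height while keeping width.
(1.778)/(2.690) ≈ 0.661 of the area survives.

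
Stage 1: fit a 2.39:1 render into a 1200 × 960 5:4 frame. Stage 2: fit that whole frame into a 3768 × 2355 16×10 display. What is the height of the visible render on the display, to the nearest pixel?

1232 px

First fit — 2.39:1 into 1200×960 spans the width: 1200.00 × 502.09.
5:4 in 3768×2355: fills the height, so the intermediate becomes 2943.75 × 2355.00 — a scale of ×2.4531.
The render scales with it: height 502.09 × 2.4531 ≈ 1231.69.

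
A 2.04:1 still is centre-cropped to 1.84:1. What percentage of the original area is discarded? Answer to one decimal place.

1.84:1 is narrower than 2.04:1, so the crop keeps the full height and trims the width.
Area ratio = (1.840)/(2.040) = 90.20%; the remaining 9.80% is cropped out.

9.8%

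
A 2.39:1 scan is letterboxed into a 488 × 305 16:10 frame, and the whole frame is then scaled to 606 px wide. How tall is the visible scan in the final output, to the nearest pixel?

254 px

Fitted into 488×305, the scan spans the width; its height is 488 / 2.390 ≈ 204.18 px.
The frame scales by 606/488 = 1.2418; 204.18 × 1.2418 ≈ 253.56 px.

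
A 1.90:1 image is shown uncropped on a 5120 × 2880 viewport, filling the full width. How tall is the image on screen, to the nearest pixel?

2695 px

That makes the image 2694.74 px tall (5120 / 1.900).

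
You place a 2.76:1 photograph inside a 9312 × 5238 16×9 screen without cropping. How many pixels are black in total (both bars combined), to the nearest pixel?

17358378 pixels

2.76:1 (2.760) > 16×9 (1.778), so the photograph fills the width.
That makes the image 3373.9130 px tall (9312 / 2.760).
5238 − 3373.9130 = 1864.0870 px of bars.
That's 1864.0870 × 9312 ≈ 17358378 black pixels.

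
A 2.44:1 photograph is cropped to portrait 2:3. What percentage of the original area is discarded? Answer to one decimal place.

Going from 2.44:1 to portrait 2:3 means cutting width while keeping height.
Fraction kept = (0.667)/(2.440) ≈ 27.32%, so 72.68% is lost.

72.7%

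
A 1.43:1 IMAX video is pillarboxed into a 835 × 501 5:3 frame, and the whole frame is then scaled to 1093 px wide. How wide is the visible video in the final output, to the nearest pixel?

In the 835×501 frame the video fills the height: width = 501 × 1.430 ≈ 716.43 px.
The frame scales by 1093/835 = 1.3090; 716.43 × 1.3090 ≈ 937.79 px.

938 px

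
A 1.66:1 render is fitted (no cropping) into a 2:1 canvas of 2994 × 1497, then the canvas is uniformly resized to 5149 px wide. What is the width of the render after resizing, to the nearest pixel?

Fitted into 2994×1497, the render spans the height; its width is 1497 × 1.660 ≈ 2485.02 px.
Scaling 2994 → 5149 is ×1.7198, so the width becomes 2485.02 × 1.7198 ≈ 4273.67 px.

4274 px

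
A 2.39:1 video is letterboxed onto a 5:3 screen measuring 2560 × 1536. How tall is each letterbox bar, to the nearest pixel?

Since 2.390 > 1.667, the video is width-limited.
Content height = 2560 / 2.390 ≈ 1071.13 px.
Black = 1536 − 1071.13 = 464.87 px, or 232.44 per bar.

232 px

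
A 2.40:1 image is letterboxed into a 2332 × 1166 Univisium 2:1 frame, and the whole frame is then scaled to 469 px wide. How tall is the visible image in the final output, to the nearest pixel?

195 px

At 2332×1166 the image is width-limited, so height = 2332 / 2.400 ≈ 971.67 px.
Scaling 2332 → 469 is ×0.2011, so the height becomes 971.67 × 0.2011 ≈ 195.42 px.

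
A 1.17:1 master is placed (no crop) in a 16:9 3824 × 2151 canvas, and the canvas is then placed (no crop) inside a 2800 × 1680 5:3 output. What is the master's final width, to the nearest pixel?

1843 px

Inside the 3824×2151 canvas the master is height-limited at 2516.67 × 2151.00.
16:9 in 2800×1680: fills the width, so the intermediate becomes 2800.00 × 1575.00 — a scale of ×0.7322.
The master scales with it: width 2516.67 × 0.7322 ≈ 1842.75.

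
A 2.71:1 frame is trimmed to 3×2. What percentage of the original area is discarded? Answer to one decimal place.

44.6%

The height stays; only width is cut (since 3×2 is narrower than 2.71:1).
Area ratio = (1.500)/(2.710) = 55.35%; the remaining 44.65% is cropped out.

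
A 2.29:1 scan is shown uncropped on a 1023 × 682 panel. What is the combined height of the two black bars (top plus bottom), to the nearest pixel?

235 px

Since 2.290 > 1.500, the scan is width-limited.
Content height = 1023 / 2.290 ≈ 446.72 px.
682 − 446.72 = 235.28 px of bars.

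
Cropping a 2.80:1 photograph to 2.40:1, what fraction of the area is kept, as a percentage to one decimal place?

2.40:1 is narrower than 2.80:1, so the crop keeps the full height and trims the width.
Fraction kept = (2.400)/(2.800) ≈ 85.71%.

85.7%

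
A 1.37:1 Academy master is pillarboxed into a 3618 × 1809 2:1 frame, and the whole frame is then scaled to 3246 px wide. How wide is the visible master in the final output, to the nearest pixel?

2224 px

In the 3618×1809 frame the master fills the height: width = 1809 × 1.370 ≈ 2478.33 px.
The frame scales by 3246/3618 = 0.8972; 2478.33 × 0.8972 ≈ 2223.51 px.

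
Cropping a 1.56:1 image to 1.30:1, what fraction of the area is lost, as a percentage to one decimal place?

1.30:1 is narrower than 1.56:1, so the crop keeps the full height and trims the width.
Area ratio = (1.300)/(1.560) = 83.33%; the remaining 16.67% is cropped out.

16.7%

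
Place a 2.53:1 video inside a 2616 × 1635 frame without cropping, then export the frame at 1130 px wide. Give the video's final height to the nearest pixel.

447 px

In the 2616×1635 frame the video fills the width: height = 2616 / 2.530 ≈ 1033.99 px.
The frame scales by 1130/2616 = 0.4320; 1033.99 × 0.4320 ≈ 446.64 px.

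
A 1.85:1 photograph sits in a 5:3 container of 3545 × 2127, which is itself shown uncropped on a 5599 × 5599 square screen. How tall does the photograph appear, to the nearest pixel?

Inside the 3545×2127 canvas the photograph is width-limited at 3545.00 × 1916.22.
5:3 in 5599×5599: fills the width, so the intermediate becomes 5599.00 × 3359.40 — a scale of ×1.5794.
So the photograph's height is 1916.22 × 1.5794 ≈ 3026.49.

3026 px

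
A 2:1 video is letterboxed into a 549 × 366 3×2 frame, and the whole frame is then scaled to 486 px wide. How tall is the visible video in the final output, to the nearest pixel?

243 px

Fitted into 549×366, the video spans the width; its height is 549 × 1/2 ≈ 274.50 px.
The frame scales by 486/549 = 0.8852; 274.50 × 0.8852 ≈ 243.00 px.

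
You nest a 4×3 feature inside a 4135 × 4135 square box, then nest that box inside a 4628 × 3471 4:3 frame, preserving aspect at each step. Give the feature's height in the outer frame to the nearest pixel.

Inside the 4135×4135 canvas the feature is width-limited at 4135.00 × 3101.25.
The square canvas is height-limited in 4628×3471, giving 3471.00 × 3471.00; scale factor 0.8394.
Applying the same ×0.8394: 3101.25 → 2603.25.

2603 px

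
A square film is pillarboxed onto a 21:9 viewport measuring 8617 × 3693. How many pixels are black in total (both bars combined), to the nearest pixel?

18184332 pixels

square (1.000) < 21:9 (2.333), so the film fills the height.
That makes the image 3693.0000 px wide (3693 × 1/1).
8617 − 3693.0000 = 4924.0000 px of bars.
Bar area = 4924.0000 × 3693 ≈ 18184332 px.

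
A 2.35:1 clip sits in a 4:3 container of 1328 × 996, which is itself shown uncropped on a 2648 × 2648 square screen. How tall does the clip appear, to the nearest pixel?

2.35:1 in 1328×996: fills the width, so the clip is 1328.00 × 565.11.
The 4:3 canvas is width-limited in 2648×2648, giving 2648.00 × 1986.00; scale factor 1.9940.
The clip scales with it: height 565.11 × 1.9940 ≈ 1126.81.

1127 px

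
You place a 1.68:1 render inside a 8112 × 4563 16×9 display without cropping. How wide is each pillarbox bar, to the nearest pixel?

223 px

1.68:1 (1.680) < 16×9 (1.778), so the render fills the height.
The render is 4563 × 1.680 ≈ 7665.84 px wide.
Leftover width: 8112 − 7665.84 = 446.16 px → 223.08 each side.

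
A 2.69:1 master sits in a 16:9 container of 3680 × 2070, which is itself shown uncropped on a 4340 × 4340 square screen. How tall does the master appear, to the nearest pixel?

1613 px

2.69:1 in 3680×2070: fills the width, so the master is 3680.00 × 1368.03.
16:9 in 4340×4340: fills the width, so the intermediate becomes 4340.00 × 2441.25 — a scale of ×1.1793.
Applying the same ×1.1793: 1368.03 → 1613.38.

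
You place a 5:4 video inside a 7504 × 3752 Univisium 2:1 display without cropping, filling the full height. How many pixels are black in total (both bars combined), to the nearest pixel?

10558128 pixels

That makes the image 4690.0000 px wide (3752 × 5/4).
Black = 7504 − 4690.0000 = 2814.0000 px.
Across the 3752-px span: 2814.0000 × 3752 ≈ 10558128 px.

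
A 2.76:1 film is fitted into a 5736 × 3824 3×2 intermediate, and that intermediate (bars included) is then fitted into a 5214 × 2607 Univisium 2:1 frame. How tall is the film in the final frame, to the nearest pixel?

1417 px

Inside the 5736×3824 canvas the film is width-limited at 5736.00 × 2078.26.
Second fit — the 3×2 canvas into 5214×2607 spans the height: 3910.50 × 2607.00 (×0.6817 from 5736×3824).
The film scales with it: height 2078.26 × 0.6817 ≈ 1416.85.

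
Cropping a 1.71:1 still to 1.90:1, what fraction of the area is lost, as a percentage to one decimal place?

The width stays; only height is cut (since 1.90:1 is wider than 1.71:1).
Area ratio = (1.710)/(1.900) = 90.00%; the remaining 10.00% is cropped out.

10.0%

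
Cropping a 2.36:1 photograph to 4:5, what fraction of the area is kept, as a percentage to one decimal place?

33.9%

The height stays; only width is cut (since 4:5 is narrower than 2.36:1).
Area ratio = (0.800)/(2.360) = 33.90% retained.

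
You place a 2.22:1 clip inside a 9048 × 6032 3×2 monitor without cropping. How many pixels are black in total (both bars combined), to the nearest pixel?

2.22:1 (2.220) > 3×2 (1.500), so the clip fills the width.
That makes the image 4075.6757 px tall (9048 / 2.220).
Leftover height: 6032 − 4075.6757 = 1956.3243 px.
That's 1956.3243 × 9048 ≈ 17700822 black pixels.

17700822 pixels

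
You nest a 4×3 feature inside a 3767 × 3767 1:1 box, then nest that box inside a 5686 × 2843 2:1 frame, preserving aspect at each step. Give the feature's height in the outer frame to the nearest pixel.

2132 px

4×3 in 3767×3767: fills the width, so the feature is 3767.00 × 2825.25.
1:1 in 5686×2843: fills the height, so the intermediate becomes 2843.00 × 2843.00 — a scale of ×0.7547.
So the feature's height is 2825.25 × 0.7547 ≈ 2132.25.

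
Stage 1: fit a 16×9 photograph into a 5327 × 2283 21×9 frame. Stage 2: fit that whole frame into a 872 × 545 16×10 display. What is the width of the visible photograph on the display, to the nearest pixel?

Inside the 5327×2283 canvas the photograph is height-limited at 4058.67 × 2283.00.
Second fit — the 21×9 canvas into 872×545 spans the width: 872.00 × 373.71 (×0.1637 from 5327×2283).
Applying the same ×0.1637: 4058.67 → 664.38.

664 px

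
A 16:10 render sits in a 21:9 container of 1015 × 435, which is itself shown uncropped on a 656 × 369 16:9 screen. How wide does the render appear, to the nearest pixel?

16:10 in 1015×435: fills the height, so the render is 696.00 × 435.00.
Second fit — the 21:9 canvas into 656×369 spans the width: 656.00 × 281.14 (×0.6463 from 1015×435).
So the render's width is 696.00 × 0.6463 ≈ 449.83.

450 px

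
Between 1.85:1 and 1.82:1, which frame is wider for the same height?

1.85:1

1.85 and 1.82; 1.85 > 1.82.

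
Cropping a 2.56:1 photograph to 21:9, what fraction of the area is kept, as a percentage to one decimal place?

91.1%

Going from 2.56:1 to 21:9 means cutting width while keeping height.
(2.333)/(2.560) ≈ 0.911 of the area survives.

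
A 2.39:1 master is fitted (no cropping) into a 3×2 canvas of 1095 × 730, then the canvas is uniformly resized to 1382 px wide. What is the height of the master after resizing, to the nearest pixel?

578 px

In the 1095×730 frame the master fills the width: height = 1095 / 2.390 ≈ 458.16 px.
Scaling 1095 → 1382 is ×1.2621, so the height becomes 458.16 × 1.2621 ≈ 578.24 px.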